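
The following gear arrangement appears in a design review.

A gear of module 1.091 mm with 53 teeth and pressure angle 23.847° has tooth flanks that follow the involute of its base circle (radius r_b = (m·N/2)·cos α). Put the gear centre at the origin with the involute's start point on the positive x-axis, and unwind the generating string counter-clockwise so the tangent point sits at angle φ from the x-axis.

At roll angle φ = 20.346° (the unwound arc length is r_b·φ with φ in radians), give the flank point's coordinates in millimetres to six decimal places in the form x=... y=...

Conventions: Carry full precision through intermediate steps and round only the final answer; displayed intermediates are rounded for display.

x=28.058324 y=0.389742

single-mesh involute tooth geometry (53T wheel at module 1.091)
pitch radius r_p = m·N/2 = 1.091·53/2 = 28.911500
base radius r_b = r_p·cos α = 28.911500·cos 23.847° = 26.443277
roll angle φ = 20.346° = 0.35510469 rad
x = r_b·(cos φ + φ·sin φ) = 28.058324
y = r_b·(sin φ − φ·cos φ) = 0.389742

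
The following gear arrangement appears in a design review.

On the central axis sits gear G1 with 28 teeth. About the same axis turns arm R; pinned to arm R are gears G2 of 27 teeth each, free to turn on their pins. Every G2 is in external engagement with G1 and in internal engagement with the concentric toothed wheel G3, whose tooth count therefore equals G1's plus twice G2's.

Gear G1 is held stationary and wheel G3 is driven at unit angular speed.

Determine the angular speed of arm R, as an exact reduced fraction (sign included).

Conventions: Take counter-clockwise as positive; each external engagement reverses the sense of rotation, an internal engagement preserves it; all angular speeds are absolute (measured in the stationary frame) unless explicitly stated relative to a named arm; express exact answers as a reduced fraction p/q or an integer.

41/55

class = planetary set [G3 = 28+2·27 = 82; Willis about the carrier]
ring teeth: 28 + 2·27 = 82
28(ω_sun−ω_arm) = −82(ω_ring−ω_arm),  ω_sun = 0, ω_ring = 1
28(0−ω_arm) = −82(1−ω_arm)  ⇒  110·ω_arm = 82  ⇒  ω_arm = 41/55
exact speed ratio = 41/55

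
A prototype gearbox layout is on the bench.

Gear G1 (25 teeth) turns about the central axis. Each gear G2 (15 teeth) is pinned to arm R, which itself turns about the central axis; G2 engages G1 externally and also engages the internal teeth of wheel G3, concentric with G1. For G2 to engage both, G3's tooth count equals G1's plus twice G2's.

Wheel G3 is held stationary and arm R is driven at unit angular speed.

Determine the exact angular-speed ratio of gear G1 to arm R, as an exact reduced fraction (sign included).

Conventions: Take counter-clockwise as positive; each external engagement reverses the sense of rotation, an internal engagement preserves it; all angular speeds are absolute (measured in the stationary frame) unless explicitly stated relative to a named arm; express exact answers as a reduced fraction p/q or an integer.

planetary set (25T centre, 15T on arm, 55T internal) — Willis relation
ring teeth: 25 + 2·15 = 55
25(ω_sun−ω_arm) = −55(ω_ring−ω_arm),  ω_ring = 0, ω_arm = 1
ω_sun = 1 − (55/25)(0−1) = 16/5
ω_out/ω_in = 16/5

16/5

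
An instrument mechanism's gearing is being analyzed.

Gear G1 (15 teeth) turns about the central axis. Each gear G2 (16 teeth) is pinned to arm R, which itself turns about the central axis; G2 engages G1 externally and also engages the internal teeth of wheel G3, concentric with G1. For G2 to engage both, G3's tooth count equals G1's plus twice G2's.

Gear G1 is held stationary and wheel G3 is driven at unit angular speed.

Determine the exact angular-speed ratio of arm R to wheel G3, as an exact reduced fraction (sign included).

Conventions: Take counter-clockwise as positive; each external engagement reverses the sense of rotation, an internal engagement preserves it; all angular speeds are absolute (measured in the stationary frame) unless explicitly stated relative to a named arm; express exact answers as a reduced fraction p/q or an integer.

47/62

topology: planetary set — G1 15T / G2 16T / G3 47T, arm = carrier (Willis)
ring teeth: 15 + 2·16 = 47
15(ω_sun−ω_arm) = −47(ω_ring−ω_arm),  ω_sun = 0, ω_ring = 1
15(0−ω_arm) = −47(1−ω_arm)  ⇒  62·ω_arm = 47  ⇒  ω_arm = 47/62
ω_out/ω_in = 47/62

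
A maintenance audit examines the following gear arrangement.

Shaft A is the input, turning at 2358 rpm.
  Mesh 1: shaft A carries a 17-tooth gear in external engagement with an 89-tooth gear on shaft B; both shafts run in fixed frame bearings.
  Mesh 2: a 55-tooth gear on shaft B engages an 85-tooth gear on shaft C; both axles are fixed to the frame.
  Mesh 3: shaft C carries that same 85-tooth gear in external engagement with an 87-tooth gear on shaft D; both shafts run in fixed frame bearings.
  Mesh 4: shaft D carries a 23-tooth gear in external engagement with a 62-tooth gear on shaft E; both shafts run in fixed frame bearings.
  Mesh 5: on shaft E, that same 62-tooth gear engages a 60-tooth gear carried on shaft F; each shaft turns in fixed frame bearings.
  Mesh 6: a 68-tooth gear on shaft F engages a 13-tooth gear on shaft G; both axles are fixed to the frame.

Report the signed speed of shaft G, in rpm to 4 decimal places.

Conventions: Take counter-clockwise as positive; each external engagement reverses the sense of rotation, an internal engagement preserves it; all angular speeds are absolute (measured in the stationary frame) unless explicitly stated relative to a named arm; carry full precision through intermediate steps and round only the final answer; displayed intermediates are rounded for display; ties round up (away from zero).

6-mesh fixed-axis compound train (all bearings frame-fixed)
mesh 1 [17T→89T]: ω = 2358.0000×17/89 = 450.4045 rpm, sense flips to −
mesh 2 [55T→85T]: ω = 450.4045×55/85 = 291.4382 rpm, sense flips to +
mesh 3 [85T→87T]: ω = 291.4382×85/87 = 284.7385 rpm, sense flips to −
mesh 4 [23T→62T]: ω = 284.7385×23/62 = 105.6288 rpm, sense flips to +
mesh 5 [62T→60T]: ω = 105.6288×62/60 = 109.1497 rpm, sense flips to −
mesh 6 [68T→13T]: ω = 109.1497×68/13 = 570.9371 rpm, sense flips to +
signed output speed = +570.9371 rpm

+570.9371 rpm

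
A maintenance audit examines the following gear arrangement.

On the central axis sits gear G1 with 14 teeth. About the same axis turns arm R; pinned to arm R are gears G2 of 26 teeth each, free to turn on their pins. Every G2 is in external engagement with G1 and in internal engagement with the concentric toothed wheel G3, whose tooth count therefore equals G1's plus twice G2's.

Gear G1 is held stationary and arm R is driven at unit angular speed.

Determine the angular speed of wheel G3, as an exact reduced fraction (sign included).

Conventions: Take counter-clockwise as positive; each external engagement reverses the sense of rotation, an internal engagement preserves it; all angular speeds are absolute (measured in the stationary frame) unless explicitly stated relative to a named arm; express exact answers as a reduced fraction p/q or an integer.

recognized (axles ride arm R): planetary set, 14/26/66 teeth
ring teeth: 14 + 2·26 = 66
14(ω_sun−ω_arm) = −66(ω_ring−ω_arm),  ω_sun = 0, ω_arm = 1
ω_ring = 1 − (14/66)(0−1) = 40/33
exact speed ratio = 40/33

40/33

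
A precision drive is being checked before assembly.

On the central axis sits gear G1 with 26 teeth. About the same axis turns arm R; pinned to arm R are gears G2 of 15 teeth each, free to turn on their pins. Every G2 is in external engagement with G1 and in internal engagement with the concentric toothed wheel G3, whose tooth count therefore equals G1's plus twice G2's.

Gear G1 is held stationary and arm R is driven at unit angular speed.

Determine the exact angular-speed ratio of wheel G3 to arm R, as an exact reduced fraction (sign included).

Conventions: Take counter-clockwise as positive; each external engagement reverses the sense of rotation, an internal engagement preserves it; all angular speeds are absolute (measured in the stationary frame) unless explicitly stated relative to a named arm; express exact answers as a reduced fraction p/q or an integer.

topology: planetary set — G1 26T / G2 15T / G3 56T, arm = carrier (Willis)
ring teeth: 26 + 2·15 = 56
26(ω_sun−ω_arm) = −56(ω_ring−ω_arm),  ω_sun = 0, ω_arm = 1
ω_ring = 1 − (26/56)(0−1) = 41/28
ω_out/ω_in = 41/28

41/28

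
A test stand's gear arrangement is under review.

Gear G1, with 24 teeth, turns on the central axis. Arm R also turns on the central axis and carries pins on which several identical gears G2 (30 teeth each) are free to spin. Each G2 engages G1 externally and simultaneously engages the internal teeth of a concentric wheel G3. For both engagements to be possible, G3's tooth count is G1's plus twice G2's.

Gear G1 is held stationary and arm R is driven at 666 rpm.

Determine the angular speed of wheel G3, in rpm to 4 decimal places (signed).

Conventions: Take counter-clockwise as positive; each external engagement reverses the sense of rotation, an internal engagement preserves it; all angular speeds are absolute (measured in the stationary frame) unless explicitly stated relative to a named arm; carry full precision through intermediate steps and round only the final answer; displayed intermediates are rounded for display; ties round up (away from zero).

+856.2857 rpm

recognized (axles ride arm R): planetary set, 24/30/84 teeth
normalise by the input: solve with ω_arm = 1, then scale by 666 rpm
ring teeth: 24 + 2·30 = 84
24(ω_sun−ω_arm) = −84(ω_ring−ω_arm),  ω_sun = 0, ω_arm = 1
ω_ring = 1 − (24/84)(0−1) = 9/7
scale: ω_ring = 9/7 × 666 rpm = +856.2857 rpm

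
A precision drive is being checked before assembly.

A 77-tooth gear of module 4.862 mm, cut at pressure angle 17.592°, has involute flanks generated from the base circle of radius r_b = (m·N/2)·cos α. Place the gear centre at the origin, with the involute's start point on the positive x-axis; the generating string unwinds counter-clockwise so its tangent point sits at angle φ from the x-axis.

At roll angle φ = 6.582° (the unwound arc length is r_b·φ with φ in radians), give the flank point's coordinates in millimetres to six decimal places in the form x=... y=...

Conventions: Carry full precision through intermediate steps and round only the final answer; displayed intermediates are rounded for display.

x=179.606297 y=0.090050

single-mesh involute tooth geometry (77T wheel at module 4.862)
pitch radius r_p = m·N/2 = 4.862·77/2 = 187.187000
base radius r_b = r_p·cos α = 187.187000·cos 17.592° = 178.432803
roll angle φ = 6.582° = 0.11487757 rad
x = r_b·(cos φ + φ·sin φ) = 179.606297
y = r_b·(sin φ − φ·cos φ) = 0.090050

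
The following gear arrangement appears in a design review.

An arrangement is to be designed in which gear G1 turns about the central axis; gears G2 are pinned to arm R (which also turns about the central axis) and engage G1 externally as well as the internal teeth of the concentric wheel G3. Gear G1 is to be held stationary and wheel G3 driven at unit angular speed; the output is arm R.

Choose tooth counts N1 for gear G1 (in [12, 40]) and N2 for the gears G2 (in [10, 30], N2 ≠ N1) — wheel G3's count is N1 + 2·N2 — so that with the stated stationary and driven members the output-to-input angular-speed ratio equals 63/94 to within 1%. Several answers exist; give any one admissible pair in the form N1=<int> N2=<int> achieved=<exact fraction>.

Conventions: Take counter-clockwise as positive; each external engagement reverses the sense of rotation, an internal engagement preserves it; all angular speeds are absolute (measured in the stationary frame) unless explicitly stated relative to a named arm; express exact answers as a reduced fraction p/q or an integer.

topology: planetary set — design target 63/94, arm = carrier (Willis)
Willis with ω_sun = 0: ω_arm/ω_ring = N3/(N1+N3); set equal to 63/94  ⇒  N3/N1 = (63/94)/(1 − 63/94) = 63/31
N3 = N1 + 2·N2  ⇒  N2/N1 = (N3/N1 − 1)/2 = (63/31 − 1)/2 = 16/31
smallest multiple with N1 ≥ 12 and N2 ≥ 10: k = 1  ⇒  N1 = 1·31 = 31, N2 = 1·16 = 16 (N1 ≤ 40, N2 ≤ 30, N2 ≠ N1 ✓), N3 = 31 + 2·16 = 63
check: N3/(N1+N3) with N1 = 31, N3 = 63 gives 63/94; |achieved − target| = 0 ≤ 63/9400 ✓

N1=31 N2=16 achieved=63/94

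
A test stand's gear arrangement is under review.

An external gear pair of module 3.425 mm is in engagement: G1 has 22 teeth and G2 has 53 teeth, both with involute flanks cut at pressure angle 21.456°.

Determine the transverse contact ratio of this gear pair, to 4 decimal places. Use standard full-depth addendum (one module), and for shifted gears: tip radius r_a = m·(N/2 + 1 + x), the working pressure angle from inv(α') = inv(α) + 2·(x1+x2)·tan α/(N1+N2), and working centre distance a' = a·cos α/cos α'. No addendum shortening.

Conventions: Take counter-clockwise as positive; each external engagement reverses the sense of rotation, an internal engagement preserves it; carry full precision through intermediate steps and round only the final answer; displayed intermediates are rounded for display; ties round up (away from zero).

recognized (one external pair, fixed centres): single-mesh tooth geometry, m = 3.425, N1 = 22, N2 = 53
base radii: r_b1 = 35.064075, r_b2 = 84.472545
tip radii: r_a1 = 41.100000, r_a2 = 94.187500
no profile shift: α' = α, a' = a
action lengths: √(r_a1²−r_b1²) = 21.441097, √(r_a2²−r_b2²) = 41.661425
base pitch p_b = π·m·cos α = 10.014276
CR = (21.441097 + 41.661425 − 128.437500·sin 21.45600°)/10.014276 = 1.609882
contact ratio ≈ 1.6099

1.6099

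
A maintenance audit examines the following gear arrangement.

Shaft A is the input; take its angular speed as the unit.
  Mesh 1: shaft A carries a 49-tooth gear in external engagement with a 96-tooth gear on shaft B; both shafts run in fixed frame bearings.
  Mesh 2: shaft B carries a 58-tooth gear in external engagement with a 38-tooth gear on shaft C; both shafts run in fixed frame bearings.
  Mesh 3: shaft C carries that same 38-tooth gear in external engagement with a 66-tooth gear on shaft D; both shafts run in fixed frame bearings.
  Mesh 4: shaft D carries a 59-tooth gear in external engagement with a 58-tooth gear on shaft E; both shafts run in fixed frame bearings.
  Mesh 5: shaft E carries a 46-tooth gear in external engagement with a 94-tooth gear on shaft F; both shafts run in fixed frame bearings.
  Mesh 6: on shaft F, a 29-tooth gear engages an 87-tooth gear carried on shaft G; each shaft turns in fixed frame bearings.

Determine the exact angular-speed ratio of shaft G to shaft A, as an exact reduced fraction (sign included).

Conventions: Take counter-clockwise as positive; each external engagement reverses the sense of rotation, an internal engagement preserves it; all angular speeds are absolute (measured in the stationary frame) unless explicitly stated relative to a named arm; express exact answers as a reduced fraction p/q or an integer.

66493/893376

class = fixed-axis compound train [6 meshes; 6 ratios multiply, 6 sense flips]
mesh 1 [49T→96T]: running ratio 49/96, sense −
mesh 2 [58T→38T]: running ratio 1421/1824, sense +
mesh 3 [38T→66T]: running ratio 1421/3168, sense −
mesh 4 [59T→58T]: running ratio 2891/6336, sense +
mesh 5 [46T→94T]: running ratio 66493/297792, sense −
mesh 6 [29T→87T]: running ratio 66493/893376, sense +
ω_out/ω_in = 66493/893376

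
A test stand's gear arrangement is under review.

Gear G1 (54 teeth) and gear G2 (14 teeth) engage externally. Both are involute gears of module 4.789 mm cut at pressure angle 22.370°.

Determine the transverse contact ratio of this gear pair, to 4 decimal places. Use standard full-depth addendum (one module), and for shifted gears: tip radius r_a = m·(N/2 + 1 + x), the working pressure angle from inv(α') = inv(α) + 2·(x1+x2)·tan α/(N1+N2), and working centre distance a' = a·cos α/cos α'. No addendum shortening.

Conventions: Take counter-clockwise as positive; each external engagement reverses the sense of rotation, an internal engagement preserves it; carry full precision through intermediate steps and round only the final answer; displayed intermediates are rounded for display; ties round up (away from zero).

topology: single-mesh involute geometry — m = 4.789, 54T/14T pair
base radii: r_b1 = 119.572359, r_b2 = 31.000241
tip radii: r_a1 = 134.092000, r_a2 = 38.312000
no profile shift: α' = α, a' = a
action lengths: √(r_a1²−r_b1²) = 60.688676, √(r_a2²−r_b2²) = 22.512094
base pitch p_b = π·m·cos α = 13.912876
CR = (60.688676 + 22.512094 − 162.826000·sin 22.37000°)/13.912876 = 1.526028
contact ratio ≈ 1.5260

1.5260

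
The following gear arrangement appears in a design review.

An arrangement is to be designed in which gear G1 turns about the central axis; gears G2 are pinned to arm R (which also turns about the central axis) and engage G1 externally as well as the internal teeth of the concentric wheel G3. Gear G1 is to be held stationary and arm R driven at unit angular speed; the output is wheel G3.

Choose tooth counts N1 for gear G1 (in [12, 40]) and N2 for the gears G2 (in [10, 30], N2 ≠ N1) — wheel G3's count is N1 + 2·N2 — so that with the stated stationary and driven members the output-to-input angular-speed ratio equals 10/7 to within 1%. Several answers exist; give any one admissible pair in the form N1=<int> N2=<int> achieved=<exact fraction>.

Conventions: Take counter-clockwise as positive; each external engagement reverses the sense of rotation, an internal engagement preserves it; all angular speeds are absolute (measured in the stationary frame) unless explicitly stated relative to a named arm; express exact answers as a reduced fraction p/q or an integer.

N1=15 N2=10 achieved=10/7

topology: planetary set — design target 10/7, arm = carrier (Willis)
Willis with ω_sun = 0: ω_ring/ω_arm = (N1+N3)/N3; set equal to 10/7  ⇒  N3/N1 = 1/(10/7 − 1) = 7/3
N3 = N1 + 2·N2  ⇒  N2/N1 = (N3/N1 − 1)/2 = (7/3 − 1)/2 = 2/3
smallest multiple with N1 ≥ 12 and N2 ≥ 10: k = 5  ⇒  N1 = 5·3 = 15, N2 = 5·2 = 10 (N1 ≤ 40, N2 ≤ 30, N2 ≠ N1 ✓), N3 = 15 + 2·10 = 35
check: (N1+N3)/N3 with N1 = 15, N3 = 35 gives 10/7; |achieved − target| = 0 ≤ 1/70 ✓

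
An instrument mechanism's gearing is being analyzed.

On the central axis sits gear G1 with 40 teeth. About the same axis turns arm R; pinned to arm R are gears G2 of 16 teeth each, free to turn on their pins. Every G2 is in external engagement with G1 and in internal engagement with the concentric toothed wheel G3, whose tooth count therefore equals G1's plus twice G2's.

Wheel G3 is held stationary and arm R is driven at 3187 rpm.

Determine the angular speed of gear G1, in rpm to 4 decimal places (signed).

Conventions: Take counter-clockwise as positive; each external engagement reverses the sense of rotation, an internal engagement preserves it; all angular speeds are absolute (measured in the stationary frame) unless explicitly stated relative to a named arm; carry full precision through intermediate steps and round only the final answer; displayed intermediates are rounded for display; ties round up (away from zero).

topology: planetary set — G1 40T / G2 16T / G3 72T, arm = carrier (Willis)
normalise by the input: solve with ω_arm = 1, then scale by 3187 rpm
ring teeth: 40 + 2·16 = 72
40(ω_sun−ω_arm) = −72(ω_ring−ω_arm),  ω_ring = 0, ω_arm = 1
ω_sun = 1 − (72/40)(0−1) = 14/5
scale: ω_sun = 14/5 × 3187 rpm = +8923.6000 rpm

+8923.6000 rpm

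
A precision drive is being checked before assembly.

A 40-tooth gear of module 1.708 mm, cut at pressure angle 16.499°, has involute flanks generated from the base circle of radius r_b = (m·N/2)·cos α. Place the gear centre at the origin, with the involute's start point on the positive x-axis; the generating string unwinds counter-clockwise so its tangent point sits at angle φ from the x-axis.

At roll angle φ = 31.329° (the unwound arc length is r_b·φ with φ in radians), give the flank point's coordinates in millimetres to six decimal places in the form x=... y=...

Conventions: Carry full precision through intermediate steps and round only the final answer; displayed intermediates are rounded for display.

x=37.289878 y=1.732076

topology: single-mesh involute geometry — m = 1.708, N = 40
pitch radius r_p = m·N/2 = 1.708·40/2 = 34.160000
base radius r_b = r_p·cos α = 34.160000·cos 16.499° = 32.753451
roll angle φ = 31.329° = 0.54679420 rad
x = r_b·(cos φ + φ·sin φ) = 37.289878
y = r_b·(sin φ − φ·cos φ) = 1.732076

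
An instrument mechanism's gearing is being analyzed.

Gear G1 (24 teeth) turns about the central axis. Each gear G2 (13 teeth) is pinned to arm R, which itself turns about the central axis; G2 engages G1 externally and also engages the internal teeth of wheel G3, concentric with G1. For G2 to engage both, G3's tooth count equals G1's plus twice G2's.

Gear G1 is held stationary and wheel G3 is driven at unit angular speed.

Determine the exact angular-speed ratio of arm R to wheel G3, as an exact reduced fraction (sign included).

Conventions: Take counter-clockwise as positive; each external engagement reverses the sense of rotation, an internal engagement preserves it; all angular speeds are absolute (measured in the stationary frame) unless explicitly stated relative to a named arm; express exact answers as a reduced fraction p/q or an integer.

class = planetary set [G3 = 24+2·13 = 50; Willis about the carrier]
ring teeth: 24 + 2·13 = 50
24(ω_sun−ω_arm) = −50(ω_ring−ω_arm),  ω_sun = 0, ω_ring = 1
24(0−ω_arm) = −50(1−ω_arm)  ⇒  74·ω_arm = 50  ⇒  ω_arm = 25/37
ω_out/ω_in = 25/37

25/37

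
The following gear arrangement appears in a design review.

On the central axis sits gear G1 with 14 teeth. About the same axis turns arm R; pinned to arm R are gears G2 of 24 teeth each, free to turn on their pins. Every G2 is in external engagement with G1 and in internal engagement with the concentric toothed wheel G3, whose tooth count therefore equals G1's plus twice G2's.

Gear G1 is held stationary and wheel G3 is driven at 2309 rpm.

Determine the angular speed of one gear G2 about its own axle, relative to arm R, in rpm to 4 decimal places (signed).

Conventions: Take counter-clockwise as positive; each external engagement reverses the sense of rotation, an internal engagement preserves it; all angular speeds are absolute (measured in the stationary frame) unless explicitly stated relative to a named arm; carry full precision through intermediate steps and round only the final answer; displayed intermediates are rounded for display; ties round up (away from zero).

+1098.8004 rpm

recognized (axles ride arm R): planetary set, 14/24/62 teeth
normalise by the input: solve with ω_ring = 1, then scale by 2309 rpm
ring teeth: 14 + 2·24 = 62
14(ω_sun−ω_arm) = −62(ω_ring−ω_arm),  ω_sun = 0, ω_ring = 1
14(0−ω_arm) = −62(1−ω_arm)  ⇒  76·ω_arm = 62  ⇒  ω_arm = 31/38
sun–planet mesh: 14·(0−31/38) = −24·(ω_p−ω_arm)  ⇒  ω_p−ω_arm = 217/456
scale: ω_p−ω_arm = 217/456 × 2309 rpm = +1098.8004 rpm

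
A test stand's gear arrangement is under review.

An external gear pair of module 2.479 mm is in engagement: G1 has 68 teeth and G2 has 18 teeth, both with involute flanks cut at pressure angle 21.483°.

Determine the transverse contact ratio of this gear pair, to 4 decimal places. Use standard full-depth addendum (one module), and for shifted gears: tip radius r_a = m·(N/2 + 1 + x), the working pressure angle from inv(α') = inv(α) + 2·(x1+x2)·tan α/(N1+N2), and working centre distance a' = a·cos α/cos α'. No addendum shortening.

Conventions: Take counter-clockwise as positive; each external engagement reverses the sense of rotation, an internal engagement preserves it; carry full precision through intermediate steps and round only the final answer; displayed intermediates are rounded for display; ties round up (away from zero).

single-mesh involute tooth geometry (68T engaging 18T at module 2.479)
base radii: r_b1 = 78.430337, r_b2 = 20.760972
tip radii: r_a1 = 86.765000, r_a2 = 24.790000
no profile shift: α' = α, a' = a
action lengths: √(r_a1²−r_b1²) = 37.105895, √(r_a2²−r_b2²) = 13.547183
base pitch p_b = π·m·cos α = 7.246946
CR = (37.105895 + 13.547183 − 106.597000·sin 21.48300°)/7.246946 = 1.602685
contact ratio ≈ 1.6027

1.6027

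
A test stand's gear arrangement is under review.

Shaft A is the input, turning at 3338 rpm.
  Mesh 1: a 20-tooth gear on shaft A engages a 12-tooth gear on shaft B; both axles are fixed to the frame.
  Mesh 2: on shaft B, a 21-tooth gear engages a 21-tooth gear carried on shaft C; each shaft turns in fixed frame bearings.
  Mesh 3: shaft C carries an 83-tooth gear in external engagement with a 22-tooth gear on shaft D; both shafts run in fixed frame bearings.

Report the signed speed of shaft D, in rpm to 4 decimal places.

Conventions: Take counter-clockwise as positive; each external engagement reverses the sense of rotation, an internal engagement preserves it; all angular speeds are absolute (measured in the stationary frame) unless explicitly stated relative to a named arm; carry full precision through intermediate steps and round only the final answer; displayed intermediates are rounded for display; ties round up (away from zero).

-20988.9394 rpm

class = fixed-axis compound train [3 meshes; 3 ratios multiply, 3 sense flips]
mesh 1 [20T→12T]: ω = 3338.0000×20/12 = 5563.3333 rpm, sense flips to −
mesh 2 [21T→21T]: ω = 5563.3333×21/21 = 5563.3333 rpm, sense flips to +
mesh 3 [83T→22T]: ω = 5563.3333×83/22 = 20988.9394 rpm, sense flips to −
signed output speed = -20988.9394 rpm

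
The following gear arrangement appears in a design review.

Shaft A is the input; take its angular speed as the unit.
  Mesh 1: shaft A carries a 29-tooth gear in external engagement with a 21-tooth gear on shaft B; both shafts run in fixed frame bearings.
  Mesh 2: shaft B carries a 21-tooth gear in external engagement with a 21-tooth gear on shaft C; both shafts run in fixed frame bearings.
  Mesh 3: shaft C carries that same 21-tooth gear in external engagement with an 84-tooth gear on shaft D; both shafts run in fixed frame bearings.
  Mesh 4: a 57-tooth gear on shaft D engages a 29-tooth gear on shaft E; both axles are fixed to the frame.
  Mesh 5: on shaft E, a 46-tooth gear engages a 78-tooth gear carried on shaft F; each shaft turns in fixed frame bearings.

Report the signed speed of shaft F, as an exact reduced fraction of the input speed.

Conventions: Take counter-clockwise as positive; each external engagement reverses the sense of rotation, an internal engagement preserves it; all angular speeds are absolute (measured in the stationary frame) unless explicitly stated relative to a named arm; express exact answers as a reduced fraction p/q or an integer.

5-mesh fixed-axis compound train (all bearings frame-fixed)
mesh 1 [29T→21T]: |ω|/ω_in = 1×29/21 = 29/21, sense flips to −
mesh 2 [21T→21T]: |ω|/ω_in = (29/21)×21/21 = 29/21, sense flips to +
mesh 3 [21T→84T]: |ω|/ω_in = (29/21)×21/84 = 29/84, sense flips to −
mesh 4 [57T→29T]: |ω|/ω_in = (29/84)×57/29 = 19/28, sense flips to +
mesh 5 [46T→78T]: |ω|/ω_in = (19/28)×46/78 = 437/1092, sense flips to −
signed output speed (× input speed) = -437/1092

-437/1092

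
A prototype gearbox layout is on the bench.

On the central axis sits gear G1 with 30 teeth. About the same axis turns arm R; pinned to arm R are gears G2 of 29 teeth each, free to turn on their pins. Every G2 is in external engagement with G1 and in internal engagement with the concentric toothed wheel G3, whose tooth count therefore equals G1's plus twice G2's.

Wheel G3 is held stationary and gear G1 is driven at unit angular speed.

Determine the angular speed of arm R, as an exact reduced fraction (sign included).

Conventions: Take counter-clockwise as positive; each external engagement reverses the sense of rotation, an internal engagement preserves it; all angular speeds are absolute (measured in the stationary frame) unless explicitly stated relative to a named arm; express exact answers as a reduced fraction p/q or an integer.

15/59

recognized (axles ride arm R): planetary set, 30/29/88 teeth
ring teeth: 30 + 2·29 = 88
30(ω_sun−ω_arm) = −88(ω_ring−ω_arm),  ω_ring = 0, ω_sun = 1
30(1−ω_arm) = −88(0−ω_arm)  ⇒  118·ω_arm = 30  ⇒  ω_arm = 15/59
exact speed ratio = 15/59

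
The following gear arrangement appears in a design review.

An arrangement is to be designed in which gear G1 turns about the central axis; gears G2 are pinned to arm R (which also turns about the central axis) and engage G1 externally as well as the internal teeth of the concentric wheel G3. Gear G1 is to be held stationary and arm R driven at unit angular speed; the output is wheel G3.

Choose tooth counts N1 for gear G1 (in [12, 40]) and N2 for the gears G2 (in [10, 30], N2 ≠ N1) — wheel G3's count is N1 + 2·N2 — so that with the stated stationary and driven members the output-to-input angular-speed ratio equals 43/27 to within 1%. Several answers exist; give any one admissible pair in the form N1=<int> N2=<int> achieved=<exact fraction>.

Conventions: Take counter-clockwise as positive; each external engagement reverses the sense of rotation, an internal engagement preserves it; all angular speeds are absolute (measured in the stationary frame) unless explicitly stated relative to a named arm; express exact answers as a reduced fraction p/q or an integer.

design class (target 43/27): planetary set
Willis with ω_sun = 0: ω_ring/ω_arm = (N1+N3)/N3; set equal to 43/27  ⇒  N3/N1 = 1/(43/27 − 1) = 27/16
N3 = N1 + 2·N2  ⇒  N2/N1 = (N3/N1 − 1)/2 = (27/16 − 1)/2 = 11/32
smallest multiple with N1 ≥ 12 and N2 ≥ 10: k = 1  ⇒  N1 = 1·32 = 32, N2 = 1·11 = 11 (N1 ≤ 40, N2 ≤ 30, N2 ≠ N1 ✓), N3 = 32 + 2·11 = 54
check: (N1+N3)/N3 with N1 = 32, N3 = 54 gives 43/27; |achieved − target| = 0 ≤ 43/2700 ✓

N1=32 N2=11 achieved=43/27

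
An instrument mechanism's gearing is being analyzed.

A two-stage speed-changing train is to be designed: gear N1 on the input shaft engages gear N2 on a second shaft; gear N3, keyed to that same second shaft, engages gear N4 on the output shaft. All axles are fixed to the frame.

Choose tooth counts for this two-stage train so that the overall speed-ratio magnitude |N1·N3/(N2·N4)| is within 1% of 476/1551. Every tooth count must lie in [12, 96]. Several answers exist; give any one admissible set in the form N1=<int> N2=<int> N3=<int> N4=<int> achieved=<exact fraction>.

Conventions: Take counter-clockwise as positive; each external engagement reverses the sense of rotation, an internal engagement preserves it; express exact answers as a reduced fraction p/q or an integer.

topology: fixed-axis compound train — 2 stages, target 476/1551
target = 476/1551 in lowest terms: an exact hit needs N1·N3 = k·476 and N2·N4 = k·1551 for one integer k, every count in [12, 96]; additionally prefer no 1:1 stage (N1 ≠ N2, N3 ≠ N4)
k = 1: N1·N3 = 476 = 14·34, N2·N4 = 1551 = 33·47
achieved = 14·34/(33·47) = 476/1551; |achieved − target| = 0 ≤ 119/38775 ✓

N1=14 N2=33 N3=34 N4=47 achieved=476/1551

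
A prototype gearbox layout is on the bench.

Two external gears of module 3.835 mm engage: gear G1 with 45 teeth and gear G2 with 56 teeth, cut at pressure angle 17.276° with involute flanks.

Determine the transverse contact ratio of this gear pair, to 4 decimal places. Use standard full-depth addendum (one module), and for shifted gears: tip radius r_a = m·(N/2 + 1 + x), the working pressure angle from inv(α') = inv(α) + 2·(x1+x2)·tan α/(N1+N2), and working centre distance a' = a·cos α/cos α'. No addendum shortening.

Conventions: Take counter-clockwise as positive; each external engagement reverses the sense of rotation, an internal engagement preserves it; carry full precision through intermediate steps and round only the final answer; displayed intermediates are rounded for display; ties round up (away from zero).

1.9185

recognized (one external pair, fixed centres): single-mesh tooth geometry, m = 3.835, N1 = 45, N2 = 56
base radii: r_b1 = 82.394664, r_b2 = 102.535581
tip radii: r_a1 = 90.122500, r_a2 = 111.215000
no profile shift: α' = α, a' = a
action lengths: √(r_a1²−r_b1²) = 36.512798, √(r_a2²−r_b2²) = 43.072390
base pitch p_b = π·m·cos α = 11.504465
CR = (36.512798 + 43.072390 − 193.667500·sin 17.27600°)/11.504465 = 1.918455
contact ratio ≈ 1.9185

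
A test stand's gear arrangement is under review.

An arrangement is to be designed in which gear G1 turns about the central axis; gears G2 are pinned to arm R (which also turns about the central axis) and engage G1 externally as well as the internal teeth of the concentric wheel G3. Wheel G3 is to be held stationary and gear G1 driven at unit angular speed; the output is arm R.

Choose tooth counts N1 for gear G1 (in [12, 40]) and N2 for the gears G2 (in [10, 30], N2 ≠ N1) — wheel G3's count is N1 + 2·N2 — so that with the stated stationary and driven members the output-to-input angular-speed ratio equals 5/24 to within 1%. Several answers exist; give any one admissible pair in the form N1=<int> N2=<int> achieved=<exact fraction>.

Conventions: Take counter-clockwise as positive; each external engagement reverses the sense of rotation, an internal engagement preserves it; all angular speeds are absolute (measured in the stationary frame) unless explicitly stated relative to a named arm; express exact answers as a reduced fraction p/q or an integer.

planetary set to be sized for 5/24 (Willis relation)
Willis with ω_ring = 0: ω_arm/ω_sun = N1/(N1+N3); set equal to 5/24  ⇒  N3/N1 = 1/(5/24) − 1 = 19/5
N3 = N1 + 2·N2  ⇒  N2/N1 = (N3/N1 − 1)/2 = (19/5 − 1)/2 = 7/5
smallest multiple with N1 ≥ 12 and N2 ≥ 10: k = 3  ⇒  N1 = 3·5 = 15, N2 = 3·7 = 21 (N1 ≤ 40, N2 ≤ 30, N2 ≠ N1 ✓), N3 = 15 + 2·21 = 57
check: N1/(N1+N3) with N1 = 15, N3 = 57 gives 5/24; |achieved − target| = 0 ≤ 1/480 ✓

N1=15 N2=21 achieved=5/24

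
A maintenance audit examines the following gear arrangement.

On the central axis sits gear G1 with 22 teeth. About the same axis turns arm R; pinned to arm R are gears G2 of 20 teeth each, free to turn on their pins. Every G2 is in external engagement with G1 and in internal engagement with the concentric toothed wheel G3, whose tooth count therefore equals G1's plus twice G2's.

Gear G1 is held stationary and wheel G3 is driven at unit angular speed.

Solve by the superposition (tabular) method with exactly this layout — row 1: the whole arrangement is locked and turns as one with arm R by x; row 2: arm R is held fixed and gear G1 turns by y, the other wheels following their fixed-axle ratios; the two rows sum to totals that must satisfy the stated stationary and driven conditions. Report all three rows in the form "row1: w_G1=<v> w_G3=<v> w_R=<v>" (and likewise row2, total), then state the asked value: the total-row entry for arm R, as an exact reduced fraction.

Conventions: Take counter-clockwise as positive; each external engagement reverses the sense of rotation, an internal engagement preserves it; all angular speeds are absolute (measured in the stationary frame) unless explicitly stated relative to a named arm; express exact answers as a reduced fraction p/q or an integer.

row1: w_G1=31/42 w_G3=31/42 w_R=31/42
row2: w_G1=-31/42 w_G3=11/42 w_R=0
total: w_G1=0 w_G3=1 w_R=31/42
asked value: 31/42

recognized (axles ride arm R): planetary set, 22/20/62 teeth
superposition row 1 [locked train]: every member turns x
row 2: sun turns y, ring = −(22/62)·y, arm 0
boundary: total ω_sun = x + y = 0 and total ω_ring = x − (22/62)·y = 1  ⇒  y = -31/42, x = 31/42
row 2 ring = −(22/62)·(-31/42) = 11/42
totals (row 1 + row 2): sun 31/42 + (-31/42) = 0, ring 31/42 + 11/42 = 1, arm 31/42 + 0 = 31/42
asked cell (total, arm) = 31/42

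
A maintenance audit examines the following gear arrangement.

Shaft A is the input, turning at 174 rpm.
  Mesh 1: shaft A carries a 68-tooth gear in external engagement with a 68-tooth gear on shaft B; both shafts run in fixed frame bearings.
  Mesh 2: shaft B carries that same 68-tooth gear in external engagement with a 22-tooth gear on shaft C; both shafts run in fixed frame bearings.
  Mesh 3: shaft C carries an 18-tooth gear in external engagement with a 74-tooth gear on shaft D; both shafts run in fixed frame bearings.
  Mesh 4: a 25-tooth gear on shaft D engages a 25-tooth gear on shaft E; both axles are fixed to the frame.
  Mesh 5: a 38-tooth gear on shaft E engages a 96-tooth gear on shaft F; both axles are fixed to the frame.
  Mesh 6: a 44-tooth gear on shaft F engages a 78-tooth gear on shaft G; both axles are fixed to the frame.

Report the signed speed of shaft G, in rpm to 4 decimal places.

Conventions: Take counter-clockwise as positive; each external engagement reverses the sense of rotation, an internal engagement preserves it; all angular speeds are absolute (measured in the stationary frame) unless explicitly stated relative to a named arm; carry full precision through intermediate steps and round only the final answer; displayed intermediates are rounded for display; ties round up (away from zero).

+29.2110 rpm

topology: fixed-axis compound train — 6 meshes, A→G
mesh 1 [68T→68T]: ω = 174.0000×68/68 = 174.0000 rpm, sense flips to −
mesh 2 [68T→22T]: ω = 174.0000×68/22 = 537.8182 rpm, sense flips to +
mesh 3 [18T→74T]: ω = 537.8182×18/74 = 130.8206 rpm, sense flips to −
mesh 4 [25T→25T]: ω = 130.8206×25/25 = 130.8206 rpm, sense flips to +
mesh 5 [38T→96T]: ω = 130.8206×38/96 = 51.7832 rpm, sense flips to −
mesh 6 [44T→78T]: ω = 51.7832×44/78 = 29.2110 rpm, sense flips to +
signed output speed = +29.2110 rpm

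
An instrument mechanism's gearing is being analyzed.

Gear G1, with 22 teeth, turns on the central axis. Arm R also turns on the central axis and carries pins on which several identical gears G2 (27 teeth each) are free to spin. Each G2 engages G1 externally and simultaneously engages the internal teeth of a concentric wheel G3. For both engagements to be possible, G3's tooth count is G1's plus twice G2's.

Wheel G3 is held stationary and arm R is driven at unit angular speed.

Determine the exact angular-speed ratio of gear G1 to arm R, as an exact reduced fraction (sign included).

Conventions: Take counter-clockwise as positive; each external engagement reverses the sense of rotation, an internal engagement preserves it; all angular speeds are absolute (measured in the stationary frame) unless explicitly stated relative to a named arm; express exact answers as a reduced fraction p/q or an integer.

49/11

recognized (axles ride arm R): planetary set, 22/27/76 teeth
ring teeth: 22 + 2·27 = 76
22(ω_sun−ω_arm) = −76(ω_ring−ω_arm),  ω_ring = 0, ω_arm = 1
ω_sun = 1 − (76/22)(0−1) = 49/11
ω_out/ω_in = 49/11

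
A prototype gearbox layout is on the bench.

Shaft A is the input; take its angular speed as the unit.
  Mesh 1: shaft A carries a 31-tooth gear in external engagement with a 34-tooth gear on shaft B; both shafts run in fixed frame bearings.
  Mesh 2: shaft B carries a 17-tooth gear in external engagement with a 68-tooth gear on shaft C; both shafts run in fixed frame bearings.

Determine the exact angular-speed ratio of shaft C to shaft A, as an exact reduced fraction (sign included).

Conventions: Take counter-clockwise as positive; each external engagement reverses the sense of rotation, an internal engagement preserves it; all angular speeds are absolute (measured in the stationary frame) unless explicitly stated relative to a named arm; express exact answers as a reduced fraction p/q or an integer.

class = fixed-axis compound train [2 meshes; 2 ratios multiply, 2 sense flips]
mesh 1 [31T→34T]: running ratio 31/34, sense −
mesh 2 [17T→68T]: running ratio 31/136, sense +
ω_out/ω_in = 31/136

31/136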